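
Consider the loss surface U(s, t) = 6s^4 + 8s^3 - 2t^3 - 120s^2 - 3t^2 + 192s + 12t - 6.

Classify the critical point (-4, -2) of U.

The mixed partial ∂²U/∂s∂t is 0, so the Hessian at any point is diag(U_ss, U_tt) = diag(24(3s^2 + 2s - 10), -6(2t + 1)).
At (-4, -2): H = diag(720, 18).
Both eigenvalues are positive, so H is positive definite: a local minimum.

local minimum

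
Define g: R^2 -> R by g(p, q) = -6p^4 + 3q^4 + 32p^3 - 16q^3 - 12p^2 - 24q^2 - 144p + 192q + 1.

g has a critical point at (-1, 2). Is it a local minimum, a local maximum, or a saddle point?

The mixed partial ∂²g/∂p∂q is 0, so the Hessian at any point is diag(g_pp, g_qq) = diag(24(-3p^2 + 8p - 1), 12(3q^2 - 8q - 4)).
At (-1, 2): H = diag(-288, -96).
Both eigenvalues are negative, so H is negative definite: a local maximum.

local maximum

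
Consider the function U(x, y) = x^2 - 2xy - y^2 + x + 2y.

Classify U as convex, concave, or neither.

U is quadratic, so its Hessian is the constant matrix H = [[2, -2], [-2, -2]].
det(H) = -8, tr(H) = 0.
det(H) < 0, so H is indefinite: neither convex nor concave.

neither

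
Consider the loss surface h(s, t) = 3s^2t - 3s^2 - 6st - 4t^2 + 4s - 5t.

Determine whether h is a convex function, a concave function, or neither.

The term 3s^2t is cubic, so the Hessian is not constant.
∂²h/∂s² = 6t - 6, which takes both signs as t varies (negative for sufficiently negative t). A diagonal entry of the Hessian changing sign means the Hessian is neither positive- nor negative-semidefinite on all of R^2.

neither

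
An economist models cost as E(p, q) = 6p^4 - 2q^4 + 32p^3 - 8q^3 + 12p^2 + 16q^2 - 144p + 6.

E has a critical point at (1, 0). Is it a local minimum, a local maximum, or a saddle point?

The mixed partial ∂²E/∂p∂q is 0, so the Hessian at any point is diag(E_pp, E_qq) = diag(24(3p^2 + 8p + 1), 8(-3q^2 - 6q + 4)).
At (1, 0): H = diag(288, 32).
Both eigenvalues are positive, so H is positive definite: a local minimum.

local minimum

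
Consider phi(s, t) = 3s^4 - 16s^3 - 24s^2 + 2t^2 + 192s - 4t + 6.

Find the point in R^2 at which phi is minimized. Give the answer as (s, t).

phi(s,t) separates as P(s) + Q(t) + 6, so its minimum is min P + min Q + 6.
P'(s) = 12(s - 4)(s - 2)(s + 2) vanishes at s ∈ {-2, 2, 4}; Q'(t) = 4(t - 1) vanishes at t ∈ {1}.
Local minima of P (where P''>0): P(-2)=-304, P(4)=128. Local minima of Q: Q(1)=-2.
So the global minimum of phi is P(-2) + Q(1) + 6 = -304 − 2 + 6 = -300, attained at (-2, 1).

(-2, 1)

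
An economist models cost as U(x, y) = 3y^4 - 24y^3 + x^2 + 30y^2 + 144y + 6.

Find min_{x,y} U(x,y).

U(x,y) separates as P(x) + Q(y) + 6, so its minimum is min P + min Q + 6.
P'(x) = 2x vanishes at x ∈ {0}; Q'(y) = 12(y - 4)(y - 3)(y + 1) vanishes at y ∈ {-1, 3, 4}.
Local minima of P (where P''>0): P(0)=0. Local minima of Q: Q(-1)=-87, Q(4)=288.
So the global minimum of U is P(0) + Q(-1) + 6 = 0 − 87 + 6 = -81, attained at (0, -1).

-81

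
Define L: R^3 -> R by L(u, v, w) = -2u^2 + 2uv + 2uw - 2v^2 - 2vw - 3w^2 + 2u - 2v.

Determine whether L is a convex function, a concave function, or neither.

concave

L is quadratic, so its Hessian is the constant matrix H = [[-4, 2, 2], [2, -4, -2], [2, -2, -6]].
Leading principal minors: -4, 12, -56.
Signs alternate −, +, − ⇒ H ≺ 0 ⇒ concave.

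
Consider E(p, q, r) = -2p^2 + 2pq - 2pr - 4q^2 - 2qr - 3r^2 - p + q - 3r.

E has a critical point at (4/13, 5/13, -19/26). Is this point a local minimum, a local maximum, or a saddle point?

local maximum

The Hessian is constant: H = [[-4, 2, -2], [2, -8, -2], [-2, -2, -6]].
Leading principal minors: Δ₁ = -4, Δ₂ = 28, Δ₃ = -104.
The minors alternate sign starting negative (−, +, −), so H is negative definite: a local maximum.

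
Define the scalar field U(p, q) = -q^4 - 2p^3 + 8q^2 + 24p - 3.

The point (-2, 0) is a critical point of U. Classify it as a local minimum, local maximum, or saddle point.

The mixed partial ∂²U/∂p∂q is 0, so the Hessian at any point is diag(U_pp, U_qq) = diag(-12p, 4(-3q^2 + 4)).
At (-2, 0): H = diag(24, 16).
Both eigenvalues are positive, so H is positive definite: a local minimum.

local minimum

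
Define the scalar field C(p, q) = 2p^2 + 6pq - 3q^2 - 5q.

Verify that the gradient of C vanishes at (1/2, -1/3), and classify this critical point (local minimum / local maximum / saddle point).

∇C = (4p + 6q, 6p - 6q - 5); substituting (1/2, -1/3) gives ∇C = (0, 0), so (1/2, -1/3) is indeed a critical point.
The Hessian of C is constant: H = [[4, 6], [6, -6]].
det(H) = 4·(-6) − 6² = -60.
Since det(H) < 0, H is indefinite and the critical point is a saddle point.

saddle point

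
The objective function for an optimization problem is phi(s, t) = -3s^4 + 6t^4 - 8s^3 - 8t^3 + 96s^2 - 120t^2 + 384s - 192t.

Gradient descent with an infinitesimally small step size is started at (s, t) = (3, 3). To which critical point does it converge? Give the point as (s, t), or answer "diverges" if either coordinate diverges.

phi is separable, so gradient descent decouples: s follows -∂phi/∂s, t follows -∂phi/∂t.
∂phi/∂s = -12(s - 4)(s + 2)(s + 4); at s=3 this is 420, so s decreases.
∂phi/∂t = 24(t - 4)(t + 1)(t + 2); at t=3 this is -480, so t increases.
s converges to its nearest critical value -2 (a local min of the s-part); t converges to 4. The iterate converges to (-2, 4).

(-2, 4)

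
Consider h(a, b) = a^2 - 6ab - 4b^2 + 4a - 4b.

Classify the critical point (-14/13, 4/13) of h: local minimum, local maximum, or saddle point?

saddle point

The Hessian of h is constant: H = [[2, -6], [-6, -8]].
det(H) = 2·(-8) − (-6)² = -52.
Since det(H) < 0, H is indefinite and the critical point is a saddle point.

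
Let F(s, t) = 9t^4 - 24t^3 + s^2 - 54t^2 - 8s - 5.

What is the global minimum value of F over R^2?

F(s,t) separates as P(s) + Q(t) − 5, so its minimum is min P + min Q − 5.
P'(s) = 2s - 8 vanishes at s ∈ {4}; Q'(t) = 36t(t - 3)(t + 1) vanishes at t ∈ {-1, 0, 3}.
Local minima of P (where P''>0): P(4)=-16. Local minima of Q: Q(-1)=-21, Q(3)=-405.
So the global minimum of F is P(4) + Q(3) − 5 = -16 − 405 − 5 = -426, attained at (4, 3).

-426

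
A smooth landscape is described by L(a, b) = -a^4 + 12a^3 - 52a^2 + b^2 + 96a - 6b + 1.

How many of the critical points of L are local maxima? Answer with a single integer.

0

L separates as a function of a plus a function of b, so ∇L=0 decouples.
∂L/∂a = -4(a - 4)(a - 3)(a - 2) = 0 at a ∈ {2, 3, 4}; ∂L/∂b = 2(b - 3) = 0 at b ∈ {3}.
The Hessian is diagonal: diag(L_aa, L_bb). Second derivatives: L_aa(2)=-8, L_aa(3)=4, L_aa(4)=-8; L_bb(3)=2.
Local maxima occur where both diagonal entries negative: none. Count: 0.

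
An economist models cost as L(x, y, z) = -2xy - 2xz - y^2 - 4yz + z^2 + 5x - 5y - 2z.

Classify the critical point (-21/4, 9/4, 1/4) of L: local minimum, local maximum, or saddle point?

The Hessian is constant: H = [[0, -2, -2], [-2, -2, -4], [-2, -4, 2]].
Leading principal minors: Δ₁ = 0, Δ₂ = -4, Δ₃ = -32.
The minors fit neither the all-positive nor the alternating-sign pattern, so H is indefinite: a saddle point.

saddle point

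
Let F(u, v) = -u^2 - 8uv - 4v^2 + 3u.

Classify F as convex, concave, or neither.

F is quadratic, so its Hessian is the constant matrix H = [[-2, -8], [-8, -8]].
det(H) = -48, tr(H) = -10.
det(H) < 0, so H is indefinite: neither convex nor concave.

neither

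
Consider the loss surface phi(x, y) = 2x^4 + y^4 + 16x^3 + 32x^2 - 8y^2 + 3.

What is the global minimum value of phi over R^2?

-13

phi(x,y) separates as P(x) + Q(y) + 3, so its minimum is min P + min Q + 3.
P'(x) = 8x(x + 2)(x + 4) vanishes at x ∈ {-4, -2, 0}; Q'(y) = 4y(y - 2)(y + 2) vanishes at y ∈ {-2, 0, 2}.
Local minima of P (where P''>0): P(-4)=0, P(0)=0. Local minima of Q: Q(-2)=-16, Q(2)=-16.
So the global minimum of phi is P(-4) + Q(-2) + 3 = 0 − 16 + 3 = -13, attained at (-4, -2).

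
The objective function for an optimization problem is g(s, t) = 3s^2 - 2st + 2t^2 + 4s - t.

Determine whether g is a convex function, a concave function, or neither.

g is quadratic, so its Hessian is the constant matrix H = [[6, -2], [-2, 4]].
det(H) = 20, tr(H) = 10.
det(H) > 0 and tr(H) > 0, so H is positive definite everywhere: convex.

convex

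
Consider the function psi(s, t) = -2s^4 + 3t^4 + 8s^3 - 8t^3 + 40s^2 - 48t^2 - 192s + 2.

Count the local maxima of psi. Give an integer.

psi separates as a function of s plus a function of t, so ∇psi=0 decouples.
∂psi/∂s = -8(s - 4)(s - 2)(s + 3) = 0 at s ∈ {-3, 2, 4}; ∂psi/∂t = 12t(t - 4)(t + 2) = 0 at t ∈ {-2, 0, 4}.
The Hessian is diagonal: diag(psi_ss, psi_tt). Second derivatives: psi_ss(-3)=-280, psi_ss(2)=80, psi_ss(4)=-112; psi_tt(-2)=144, psi_tt(0)=-96, psi_tt(4)=288.
Local maxima occur where both diagonal entries negative: (-3, 0), (4, 0). Count: 2.

2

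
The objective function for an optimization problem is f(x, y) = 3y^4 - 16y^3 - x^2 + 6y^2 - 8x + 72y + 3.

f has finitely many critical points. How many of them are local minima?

0

f separates as a function of x plus a function of y, so ∇f=0 decouples.
∂f/∂x = -2(x + 4) = 0 at x ∈ {-4}; ∂f/∂y = 12(y - 3)(y - 2)(y + 1) = 0 at y ∈ {-1, 2, 3}.
The Hessian is diagonal: diag(f_xx, f_yy). Second derivatives: f_xx(-4)=-2; f_yy(-1)=144, f_yy(2)=-36, f_yy(3)=48.
Local minima occur where both diagonal entries positive: none. Count: 0.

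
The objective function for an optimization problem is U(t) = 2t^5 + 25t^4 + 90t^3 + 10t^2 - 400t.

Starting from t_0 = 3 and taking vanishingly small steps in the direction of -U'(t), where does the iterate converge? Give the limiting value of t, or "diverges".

U'(t) = 10(t - 1)(t + 2)(t + 4)(t + 5), so U'(3) = 5600.
Gradient descent moves in the -U' direction, i.e. t is decreasing.
The nearest critical point in that direction is t = 1, where U'' = 900 > 0 (a local minimum). The iterate converges there.

1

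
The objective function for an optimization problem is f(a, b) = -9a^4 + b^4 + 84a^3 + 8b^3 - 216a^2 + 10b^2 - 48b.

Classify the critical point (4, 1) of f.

The mixed partial ∂²f/∂a∂b is 0, so the Hessian at any point is diag(f_aa, f_bb) = diag(36(-3a^2 + 14a - 12), 4(3b^2 + 12b + 5)).
At (4, 1): H = diag(-144, 80).
The eigenvalues have opposite signs, so H is indefinite: a saddle point.

saddle point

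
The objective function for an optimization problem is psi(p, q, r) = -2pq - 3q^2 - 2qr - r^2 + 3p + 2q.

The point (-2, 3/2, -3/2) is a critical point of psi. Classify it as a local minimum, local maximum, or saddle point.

The Hessian is constant: H = [[0, -2, 0], [-2, -6, -2], [0, -2, -2]].
Leading principal minors: Δ₁ = 0, Δ₂ = -4, Δ₃ = 8.
The minors fit neither the all-positive nor the alternating-sign pattern, so H is indefinite: a saddle point.

saddle point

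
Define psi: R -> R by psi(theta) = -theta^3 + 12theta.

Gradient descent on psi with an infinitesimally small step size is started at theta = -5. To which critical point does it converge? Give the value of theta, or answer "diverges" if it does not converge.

-2

psi'(theta) = -3(theta - 2)(theta + 2), so psi'(-5) = -63.
Gradient descent moves in the -psi' direction, i.e. theta is increasing.
The nearest critical point in that direction is theta = -2, where psi'' = 12 > 0 (a local minimum). The iterate converges there.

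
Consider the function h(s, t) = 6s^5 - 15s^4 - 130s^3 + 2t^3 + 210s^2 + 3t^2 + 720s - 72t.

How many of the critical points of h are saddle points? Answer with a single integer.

h separates as a function of s plus a function of t, so ∇h=0 decouples.
∂h/∂s = 30(s - 4)(s - 2)(s + 1)(s + 3) = 0 at s ∈ {-3, -1, 2, 4}; ∂h/∂t = 6(t - 3)(t + 4) = 0 at t ∈ {-4, 3}.
The Hessian is diagonal: diag(h_ss, h_tt). Second derivatives: h_ss(-3)=-2100, h_ss(-1)=900, h_ss(2)=-900, h_ss(4)=2100; h_tt(-4)=-42, h_tt(3)=42.
Saddle points occur where the two diagonal entries have opposite signs: (-3, 3), (-1, -4), (2, 3), (4, -4). Count: 4.

4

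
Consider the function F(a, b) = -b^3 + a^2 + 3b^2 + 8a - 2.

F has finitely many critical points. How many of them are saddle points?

1

F separates as a function of a plus a function of b, so ∇F=0 decouples.
∂F/∂a = 2(a + 4) = 0 at a ∈ {-4}; ∂F/∂b = -3b(b - 2) = 0 at b ∈ {0, 2}.
The Hessian is diagonal: diag(F_aa, F_bb). Second derivatives: F_aa(-4)=2; F_bb(0)=6, F_bb(2)=-6.
Saddle points occur where the two diagonal entries have opposite signs: (-4, 2). Count: 1.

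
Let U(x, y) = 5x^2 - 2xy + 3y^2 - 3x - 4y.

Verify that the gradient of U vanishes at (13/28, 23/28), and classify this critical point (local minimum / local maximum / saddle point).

∇U = (10x - 2y - 3, -2x + 6y - 4); substituting (13/28, 23/28) gives ∇U = (0, 0), so (13/28, 23/28) is indeed a critical point.
The Hessian of U is constant: H = [[10, -2], [-2, 6]].
det(H) = 10·6 − (-2)² = 56.
det(H) > 0 and tr(H) = 16 > 0, so H is positive definite and the point is a local minimum.

local minimum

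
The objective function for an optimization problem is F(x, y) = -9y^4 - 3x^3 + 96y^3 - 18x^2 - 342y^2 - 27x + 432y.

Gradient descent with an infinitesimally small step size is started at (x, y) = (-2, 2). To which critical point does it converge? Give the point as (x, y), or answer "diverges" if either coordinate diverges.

F is separable, so gradient descent decouples: x follows -∂F/∂x, y follows -∂F/∂y.
∂F/∂x = -9(x + 1)(x + 3); at x=-2 this is 9, so x decreases.
∂F/∂y = -36(y - 4)(y - 3)(y - 1); at y=2 this is -72, so y increases.
x converges to its nearest critical value -3 (a local min of the x-part); y converges to 3. The iterate converges to (-3, 3).

(-3, 3)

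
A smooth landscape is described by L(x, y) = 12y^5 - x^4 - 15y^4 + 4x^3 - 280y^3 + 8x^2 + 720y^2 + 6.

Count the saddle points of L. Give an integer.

L separates as a function of x plus a function of y, so ∇L=0 decouples.
∂L/∂x = -4x(x - 4)(x + 1) = 0 at x ∈ {-1, 0, 4}; ∂L/∂y = 60y(y - 3)(y - 2)(y + 4) = 0 at y ∈ {-4, 0, 2, 3}.
The Hessian is diagonal: diag(L_xx, L_yy). Second derivatives: L_xx(-1)=-20, L_xx(0)=16, L_xx(4)=-80; L_yy(-4)=-10080, L_yy(0)=1440, L_yy(2)=-720, L_yy(3)=1260.
Saddle points occur where the two diagonal entries have opposite signs: (-1, 0), (-1, 3), (0, -4), (0, 2), (4, 0), (4, 3). Count: 6.

6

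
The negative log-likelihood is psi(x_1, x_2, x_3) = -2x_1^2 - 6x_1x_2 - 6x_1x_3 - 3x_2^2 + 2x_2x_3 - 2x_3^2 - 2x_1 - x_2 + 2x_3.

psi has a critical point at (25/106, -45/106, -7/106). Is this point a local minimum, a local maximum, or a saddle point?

The Hessian is constant: H = [[-4, -6, -6], [-6, -6, 2], [-6, 2, -4]].
Leading principal minors: Δ₁ = -4, Δ₂ = -12, Δ₃ = 424.
The minors fit neither the all-positive nor the alternating-sign pattern, so H is indefinite: a saddle point.

saddle point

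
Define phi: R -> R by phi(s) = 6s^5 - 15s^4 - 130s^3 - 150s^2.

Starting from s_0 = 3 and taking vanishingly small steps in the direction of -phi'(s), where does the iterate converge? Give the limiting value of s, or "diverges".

5

phi'(s) = 30s(s - 5)(s + 1)(s + 2), so phi'(3) = -3600.
Gradient descent moves in the -phi' direction, i.e. s is increasing.
The nearest critical point in that direction is s = 5, where phi'' = 6300 > 0 (a local minimum). The iterate converges there.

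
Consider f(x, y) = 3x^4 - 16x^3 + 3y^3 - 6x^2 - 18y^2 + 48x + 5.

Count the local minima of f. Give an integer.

f separates as a function of x plus a function of y, so ∇f=0 decouples.
∂f/∂x = 12(x - 4)(x - 1)(x + 1) = 0 at x ∈ {-1, 1, 4}; ∂f/∂y = 9y(y - 4) = 0 at y ∈ {0, 4}.
The Hessian is diagonal: diag(f_xx, f_yy). Second derivatives: f_xx(-1)=120, f_xx(1)=-72, f_xx(4)=180; f_yy(0)=-36, f_yy(4)=36.
Local minima occur where both diagonal entries positive: (-1, 4), (4, 4). Count: 2.

2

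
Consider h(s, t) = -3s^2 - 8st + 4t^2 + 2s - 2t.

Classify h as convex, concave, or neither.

h is quadratic, so its Hessian is the constant matrix H = [[-6, -8], [-8, 8]].
det(H) = -112, tr(H) = 2.
det(H) < 0, so H is indefinite: neither convex nor concave.

neither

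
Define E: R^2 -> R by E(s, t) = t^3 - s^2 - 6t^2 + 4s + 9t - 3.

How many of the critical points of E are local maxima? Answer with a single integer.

E separates as a function of s plus a function of t, so ∇E=0 decouples.
∂E/∂s = -2(s - 2) = 0 at s ∈ {2}; ∂E/∂t = 3(t - 3)(t - 1) = 0 at t ∈ {1, 3}.
The Hessian is diagonal: diag(E_ss, E_tt). Second derivatives: E_ss(2)=-2; E_tt(1)=-6, E_tt(3)=6.
Local maxima occur where both diagonal entries negative: (2, 1). Count: 1.

1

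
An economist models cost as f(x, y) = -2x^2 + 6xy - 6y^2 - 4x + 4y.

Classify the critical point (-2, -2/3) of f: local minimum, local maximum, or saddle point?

local maximum

The Hessian of f is constant: H = [[-4, 6], [6, -12]].
det(H) = (-4)·(-12) − 6² = 12.
det(H) > 0 and tr(H) = -16 < 0, so H is negative definite and the point is a local maximum.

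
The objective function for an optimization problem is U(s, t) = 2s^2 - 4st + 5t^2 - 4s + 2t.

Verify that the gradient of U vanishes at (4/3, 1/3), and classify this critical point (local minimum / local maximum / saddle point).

local minimum

∇U = (4s - 4t - 4, -4s + 10t + 2); substituting (4/3, 1/3) gives ∇U = (0, 0), so (4/3, 1/3) is indeed a critical point.
The Hessian of U is constant: H = [[4, -4], [-4, 10]].
det(H) = 4·10 − (-4)² = 24.
det(H) > 0 and tr(H) = 14 > 0, so H is positive definite and the point is a local minimum.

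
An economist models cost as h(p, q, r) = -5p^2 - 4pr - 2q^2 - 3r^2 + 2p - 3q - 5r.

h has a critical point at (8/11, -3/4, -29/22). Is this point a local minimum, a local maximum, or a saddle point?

local maximum

The Hessian is constant: H = [[-10, 0, -4], [0, -4, 0], [-4, 0, -6]].
Leading principal minors: Δ₁ = -10, Δ₂ = 40, Δ₃ = -176.
The minors alternate sign starting negative (−, +, −), so H is negative definite: a local maximum.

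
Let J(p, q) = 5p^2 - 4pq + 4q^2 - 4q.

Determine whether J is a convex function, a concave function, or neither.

J is quadratic, so its Hessian is the constant matrix H = [[10, -4], [-4, 8]].
det(H) = 64, tr(H) = 18.
det(H) > 0 and tr(H) > 0, so H is positive definite everywhere: convex.

convex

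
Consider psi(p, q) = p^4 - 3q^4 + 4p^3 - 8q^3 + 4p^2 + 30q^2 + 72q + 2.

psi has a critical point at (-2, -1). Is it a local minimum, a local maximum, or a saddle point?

local minimum

The mixed partial ∂²psi/∂p∂q is 0, so the Hessian at any point is diag(psi_pp, psi_qq) = diag(4(3p^2 + 6p + 2), 12(-3q^2 - 4q + 5)).
At (-2, -1): H = diag(8, 72).
Both eigenvalues are positive, so H is positive definite: a local minimum.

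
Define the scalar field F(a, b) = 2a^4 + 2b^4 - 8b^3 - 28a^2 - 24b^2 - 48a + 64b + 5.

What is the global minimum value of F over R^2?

F(a,b) separates as P(a) + Q(b) + 5, so its minimum is min P + min Q + 5.
P'(a) = 8(a - 3)(a + 1)(a + 2) vanishes at a ∈ {-2, -1, 3}; Q'(b) = 8(b - 4)(b - 1)(b + 2) vanishes at b ∈ {-2, 1, 4}.
Local minima of P (where P''>0): P(-2)=16, P(3)=-234. Local minima of Q: Q(-2)=-128, Q(4)=-128.
So the global minimum of F is P(3) + Q(-2) + 5 = -234 − 128 + 5 = -357, attained at (3, -2).

-357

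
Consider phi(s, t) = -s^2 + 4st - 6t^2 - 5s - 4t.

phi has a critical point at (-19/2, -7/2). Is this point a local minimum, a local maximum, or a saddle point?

local maximum

The Hessian of phi is constant: H = [[-2, 4], [4, -12]].
det(H) = (-2)·(-12) − 4² = 8.
det(H) > 0 and tr(H) = -14 < 0, so H is negative definite and the point is a local maximum.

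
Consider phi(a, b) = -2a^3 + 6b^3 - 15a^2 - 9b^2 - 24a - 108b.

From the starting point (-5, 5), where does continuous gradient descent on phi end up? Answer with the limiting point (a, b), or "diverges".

phi is separable, so gradient descent decouples: a follows -∂phi/∂a, b follows -∂phi/∂b.
∂phi/∂a = -6(a + 1)(a + 4); at a=-5 this is -24, so a increases.
∂phi/∂b = 18(b - 3)(b + 2); at b=5 this is 252, so b decreases.
a converges to its nearest critical value -4 (a local min of the a-part); b converges to 3. The iterate converges to (-4, 3).

(-4, 3)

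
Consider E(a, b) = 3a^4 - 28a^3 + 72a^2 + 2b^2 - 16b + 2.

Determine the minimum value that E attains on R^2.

E(a,b) separates as P(a) + Q(b) + 2, so its minimum is min P + min Q + 2.
P'(a) = 12a(a - 4)(a - 3) vanishes at a ∈ {0, 3, 4}; Q'(b) = 4b - 16 vanishes at b ∈ {4}.
Local minima of P (where P''>0): P(0)=0, P(4)=128. Local minima of Q: Q(4)=-32.
So the global minimum of E is P(0) + Q(4) + 2 = 0 − 32 + 2 = -30, attained at (0, 4).

-30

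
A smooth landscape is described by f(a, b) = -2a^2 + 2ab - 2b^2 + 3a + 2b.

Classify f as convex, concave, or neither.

concave

f is quadratic, so its Hessian is the constant matrix H = [[-4, 2], [2, -4]].
det(H) = 12, tr(H) = -8.
det(H) > 0 and tr(H) < 0, so H is negative definite everywhere: concave.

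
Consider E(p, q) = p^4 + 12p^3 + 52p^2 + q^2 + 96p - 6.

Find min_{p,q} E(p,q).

E(p,q) separates as A(p) + B(q) − 6, so its minimum is min A + min B − 6.
A'(p) = 4(p + 2)(p + 3)(p + 4) vanishes at p ∈ {-4, -3, -2}; B'(q) = 2q vanishes at q ∈ {0}.
Local minima of A (where A''>0): A(-4)=-64, A(-2)=-64. Local minima of B: B(0)=0.
So the global minimum of E is A(-4) + B(0) − 6 = -64 + 0 − 6 = -70, attained at (-4, 0).

-70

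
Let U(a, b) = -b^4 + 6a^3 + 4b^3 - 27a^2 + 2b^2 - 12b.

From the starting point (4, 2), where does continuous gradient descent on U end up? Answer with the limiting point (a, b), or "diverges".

U is separable, so gradient descent decouples: a follows -∂U/∂a, b follows -∂U/∂b.
∂U/∂a = 18a(a - 3); at a=4 this is 72, so a decreases.
∂U/∂b = -4(b - 3)(b - 1)(b + 1); at b=2 this is 12, so b decreases.
a converges to its nearest critical value 3 (a local min of the a-part); b converges to 1. The iterate converges to (3, 1).

(3, 1)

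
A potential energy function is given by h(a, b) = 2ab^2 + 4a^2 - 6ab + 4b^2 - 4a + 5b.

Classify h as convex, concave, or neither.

The term 2ab^2 is cubic, so the Hessian is not constant.
∂²h/∂b² = 4a + 8, which takes both signs as a varies (negative for sufficiently negative a). A diagonal entry of the Hessian changing sign means the Hessian is neither positive- nor negative-semidefinite on all of R^2.

neither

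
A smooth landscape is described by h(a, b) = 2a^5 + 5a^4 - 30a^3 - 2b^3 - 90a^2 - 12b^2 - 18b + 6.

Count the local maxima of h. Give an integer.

h separates as a function of a plus a function of b, so ∇h=0 decouples.
∂h/∂a = 10a(a - 3)(a + 2)(a + 3) = 0 at a ∈ {-3, -2, 0, 3}; ∂h/∂b = -6(b + 1)(b + 3) = 0 at b ∈ {-3, -1}.
The Hessian is diagonal: diag(h_aa, h_bb). Second derivatives: h_aa(-3)=-180, h_aa(-2)=100, h_aa(0)=-180, h_aa(3)=900; h_bb(-3)=12, h_bb(-1)=-12.
Local maxima occur where both diagonal entries negative: (-3, -1), (0, -1). Count: 2.

2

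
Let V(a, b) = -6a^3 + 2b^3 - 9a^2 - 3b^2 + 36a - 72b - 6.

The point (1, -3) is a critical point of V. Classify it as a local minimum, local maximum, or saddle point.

The mixed partial ∂²V/∂a∂b is 0, so the Hessian at any point is diag(V_aa, V_bb) = diag(-18(2a + 1), 6(2b - 1)).
At (1, -3): H = diag(-54, -42).
Both eigenvalues are negative, so H is negative definite: a local maximum.

local maximum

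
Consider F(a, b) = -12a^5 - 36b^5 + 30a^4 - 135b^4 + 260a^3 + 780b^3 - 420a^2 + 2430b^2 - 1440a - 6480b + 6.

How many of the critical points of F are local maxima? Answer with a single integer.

4

F separates as a function of a plus a function of b, so ∇F=0 decouples.
∂F/∂a = -60(a - 4)(a - 2)(a + 1)(a + 3) = 0 at a ∈ {-3, -1, 2, 4}; ∂F/∂b = -180(b - 3)(b - 1)(b + 3)(b + 4) = 0 at b ∈ {-4, -3, 1, 3}.
The Hessian is diagonal: diag(F_aa, F_bb). Second derivatives: F_aa(-3)=4200, F_aa(-1)=-1800, F_aa(2)=1800, F_aa(4)=-4200; F_bb(-4)=6300, F_bb(-3)=-4320, F_bb(1)=7200, F_bb(3)=-15120.
Local maxima occur where both diagonal entries negative: (-1, -3), (-1, 3), (4, -3), (4, 3). Count: 4.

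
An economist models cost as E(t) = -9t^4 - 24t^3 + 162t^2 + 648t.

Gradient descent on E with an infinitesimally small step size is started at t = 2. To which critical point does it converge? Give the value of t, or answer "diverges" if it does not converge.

E'(t) = -36(t - 3)(t + 2)(t + 3), so E'(2) = 720.
Gradient descent moves in the -E' direction, i.e. t is decreasing.
The nearest critical point in that direction is t = -2, where E'' = 180 > 0 (a local minimum). The iterate converges there.

-2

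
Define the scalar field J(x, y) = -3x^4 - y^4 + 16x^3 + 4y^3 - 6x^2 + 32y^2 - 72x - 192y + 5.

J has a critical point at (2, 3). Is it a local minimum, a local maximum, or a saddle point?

local minimum

The mixed partial ∂²J/∂x∂y is 0, so the Hessian at any point is diag(J_xx, J_yy) = diag(12(-3x^2 + 8x - 1), 4(-3y^2 + 6y + 16)).
At (2, 3): H = diag(36, 28).
Both eigenvalues are positive, so H is positive definite: a local minimum.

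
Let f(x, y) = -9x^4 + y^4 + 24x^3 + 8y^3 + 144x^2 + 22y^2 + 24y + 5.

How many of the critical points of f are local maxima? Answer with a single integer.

f separates as a function of x plus a function of y, so ∇f=0 decouples.
∂f/∂x = -36x(x - 4)(x + 2) = 0 at x ∈ {-2, 0, 4}; ∂f/∂y = 4(y + 1)(y + 2)(y + 3) = 0 at y ∈ {-3, -2, -1}.
The Hessian is diagonal: diag(f_xx, f_yy). Second derivatives: f_xx(-2)=-432, f_xx(0)=288, f_xx(4)=-864; f_yy(-3)=8, f_yy(-2)=-4, f_yy(-1)=8.
Local maxima occur where both diagonal entries negative: (-2, -2), (4, -2). Count: 2.

2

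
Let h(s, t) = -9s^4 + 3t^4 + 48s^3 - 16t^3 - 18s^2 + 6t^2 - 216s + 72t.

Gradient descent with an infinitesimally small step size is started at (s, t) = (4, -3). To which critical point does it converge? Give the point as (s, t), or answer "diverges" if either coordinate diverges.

diverges

h is separable, so gradient descent decouples: s follows -∂h/∂s, t follows -∂h/∂t.
∂h/∂s = -36(s - 3)(s - 2)(s + 1); at s=4 this is -360, so s increases.
∂h/∂t = 12(t - 3)(t - 2)(t + 1); at t=-3 this is -720, so t increases.
The s-coordinate has no critical point in that direction and runs off to infinity.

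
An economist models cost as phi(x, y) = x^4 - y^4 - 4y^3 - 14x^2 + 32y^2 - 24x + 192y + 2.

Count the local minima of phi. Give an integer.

2

phi separates as a function of x plus a function of y, so ∇phi=0 decouples.
∂phi/∂x = 4(x - 3)(x + 1)(x + 2) = 0 at x ∈ {-2, -1, 3}; ∂phi/∂y = -4(y - 4)(y + 3)(y + 4) = 0 at y ∈ {-4, -3, 4}.
The Hessian is diagonal: diag(phi_xx, phi_yy). Second derivatives: phi_xx(-2)=20, phi_xx(-1)=-16, phi_xx(3)=80; phi_yy(-4)=-32, phi_yy(-3)=28, phi_yy(4)=-224.
Local minima occur where both diagonal entries positive: (-2, -3), (3, -3). Count: 2.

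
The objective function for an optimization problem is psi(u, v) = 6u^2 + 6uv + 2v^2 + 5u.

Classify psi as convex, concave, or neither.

psi is quadratic, so its Hessian is the constant matrix H = [[12, 6], [6, 4]].
det(H) = 12, tr(H) = 16.
det(H) > 0 and tr(H) > 0, so H is positive definite everywhere: convex.

convex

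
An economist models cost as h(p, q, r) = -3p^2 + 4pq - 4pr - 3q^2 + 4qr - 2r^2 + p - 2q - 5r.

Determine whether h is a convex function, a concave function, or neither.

concave

h is quadratic, so its Hessian is the constant matrix H = [[-6, 4, -4], [4, -6, 4], [-4, 4, -4]].
Leading principal minors: -6, 20, -16.
Signs alternate −, +, − ⇒ H ≺ 0 ⇒ concave.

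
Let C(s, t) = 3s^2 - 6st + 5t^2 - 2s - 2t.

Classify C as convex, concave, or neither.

C is quadratic, so its Hessian is the constant matrix H = [[6, -6], [-6, 10]].
det(H) = 24, tr(H) = 16.
det(H) > 0 and tr(H) > 0, so H is positive definite everywhere: convex.

convex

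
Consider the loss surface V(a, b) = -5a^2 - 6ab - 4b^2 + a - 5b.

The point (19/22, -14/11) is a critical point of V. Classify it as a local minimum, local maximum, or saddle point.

The Hessian of V is constant: H = [[-10, -6], [-6, -8]].
det(H) = (-10)·(-8) − (-6)² = 44.
det(H) > 0 and tr(H) = -18 < 0, so H is negative definite and the point is a local maximum.

local maximum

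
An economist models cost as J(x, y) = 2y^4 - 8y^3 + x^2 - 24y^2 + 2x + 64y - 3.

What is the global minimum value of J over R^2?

-132

J(x,y) separates as P(x) + Q(y) − 3, so its minimum is min P + min Q − 3.
P'(x) = 2x + 2 vanishes at x ∈ {-1}; Q'(y) = 8(y - 4)(y - 1)(y + 2) vanishes at y ∈ {-2, 1, 4}.
Local minima of P (where P''>0): P(-1)=-1. Local minima of Q: Q(-2)=-128, Q(4)=-128.
So the global minimum of J is P(-1) + Q(-2) − 3 = -1 − 128 − 3 = -132, attained at (-1, -2).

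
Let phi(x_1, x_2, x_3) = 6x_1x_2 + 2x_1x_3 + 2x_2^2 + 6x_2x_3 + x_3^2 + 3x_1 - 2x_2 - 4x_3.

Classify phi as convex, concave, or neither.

phi is quadratic, so its Hessian is the constant matrix H = [[0, 6, 2], [6, 4, 6], [2, 6, 2]].
Leading principal minors: 0, -36, 56.
Neither pattern holds ⇒ H is indefinite ⇒ neither convex nor concave.

neither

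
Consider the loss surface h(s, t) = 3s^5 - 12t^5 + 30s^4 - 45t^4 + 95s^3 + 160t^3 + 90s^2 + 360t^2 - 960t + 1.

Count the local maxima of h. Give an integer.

h separates as a function of s plus a function of t, so ∇h=0 decouples.
∂h/∂s = 15s(s + 1)(s + 3)(s + 4) = 0 at s ∈ {-4, -3, -1, 0}; ∂h/∂t = -60(t - 2)(t - 1)(t + 2)(t + 4) = 0 at t ∈ {-4, -2, 1, 2}.
The Hessian is diagonal: diag(h_ss, h_tt). Second derivatives: h_ss(-4)=-180, h_ss(-3)=90, h_ss(-1)=-90, h_ss(0)=180; h_tt(-4)=3600, h_tt(-2)=-1440, h_tt(1)=900, h_tt(2)=-1440.
Local maxima occur where both diagonal entries negative: (-4, -2), (-4, 2), (-1, -2), (-1, 2). Count: 4.

4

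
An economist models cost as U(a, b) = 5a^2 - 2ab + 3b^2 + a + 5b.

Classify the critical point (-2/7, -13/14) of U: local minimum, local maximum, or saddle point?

The Hessian of U is constant: H = [[10, -2], [-2, 6]].
det(H) = 10·6 − (-2)² = 56.
det(H) > 0 and tr(H) = 16 > 0, so H is positive definite and the point is a local minimum.

local minimum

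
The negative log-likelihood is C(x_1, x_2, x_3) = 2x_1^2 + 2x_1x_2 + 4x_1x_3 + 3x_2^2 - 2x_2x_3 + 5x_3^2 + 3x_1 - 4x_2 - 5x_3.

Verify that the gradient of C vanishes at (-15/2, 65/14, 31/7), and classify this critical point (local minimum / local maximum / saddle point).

local minimum

∇C = (4x_1 + 2x_2 + 4x_3 + 3, 2x_1 + 6x_2 - 2x_3 - 4, 4x_1 - 2x_2 + 10x_3 - 5); substituting (-15/2, 65/14, 31/7) gives ∇C = (0, 0, 0), so (-15/2, 65/14, 31/7) is indeed a critical point.
The Hessian is constant: H = [[4, 2, 4], [2, 6, -2], [4, -2, 10]].
Leading principal minors: Δ₁ = 4, Δ₂ = 20, Δ₃ = 56.
All leading minors are positive, so H is positive definite: a local minimum.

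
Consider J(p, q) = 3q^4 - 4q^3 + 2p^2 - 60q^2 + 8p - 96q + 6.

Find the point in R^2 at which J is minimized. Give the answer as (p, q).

J(p,q) separates as A(p) + B(q) + 6, so its minimum is min A + min B + 6.
A'(p) = 4p + 8 vanishes at p ∈ {-2}; B'(q) = 12(q - 4)(q + 1)(q + 2) vanishes at q ∈ {-2, -1, 4}.
Local minima of A (where A''>0): A(-2)=-8. Local minima of B: B(-2)=32, B(4)=-832.
So the global minimum of J is A(-2) + B(4) + 6 = -8 − 832 + 6 = -834, attained at (-2, 4).

(-2, 4)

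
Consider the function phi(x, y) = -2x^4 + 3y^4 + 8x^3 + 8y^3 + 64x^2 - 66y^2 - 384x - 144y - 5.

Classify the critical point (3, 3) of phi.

local minimum

The mixed partial ∂²phi/∂x∂y is 0, so the Hessian at any point is diag(phi_xx, phi_yy) = diag(8(-3x^2 + 6x + 16), 12(3y^2 + 4y - 11)).
At (3, 3): H = diag(56, 336).
Both eigenvalues are positive, so H is positive definite: a local minimum.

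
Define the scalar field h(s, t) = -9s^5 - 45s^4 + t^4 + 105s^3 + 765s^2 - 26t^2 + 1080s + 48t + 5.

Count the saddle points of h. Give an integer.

6

h separates as a function of s plus a function of t, so ∇h=0 decouples.
∂h/∂s = -45(s - 3)(s + 1)(s + 2)(s + 4) = 0 at s ∈ {-4, -2, -1, 3}; ∂h/∂t = 4(t - 3)(t - 1)(t + 4) = 0 at t ∈ {-4, 1, 3}.
The Hessian is diagonal: diag(h_ss, h_tt). Second derivatives: h_ss(-4)=1890, h_ss(-2)=-450, h_ss(-1)=540, h_ss(3)=-6300; h_tt(-4)=140, h_tt(1)=-40, h_tt(3)=56.
Saddle points occur where the two diagonal entries have opposite signs: (-4, 1), (-2, -4), (-2, 3), (-1, 1), (3, -4), (3, 3). Count: 6.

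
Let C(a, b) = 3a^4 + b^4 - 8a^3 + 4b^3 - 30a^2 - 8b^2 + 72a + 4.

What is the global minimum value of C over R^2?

C(a,b) separates as P(a) + Q(b) + 4, so its minimum is min P + min Q + 4.
P'(a) = 12(a - 3)(a - 1)(a + 2) vanishes at a ∈ {-2, 1, 3}; Q'(b) = 4b(b - 1)(b + 4) vanishes at b ∈ {-4, 0, 1}.
Local minima of P (where P''>0): P(-2)=-152, P(3)=-27. Local minima of Q: Q(-4)=-128, Q(1)=-3.
So the global minimum of C is P(-2) + Q(-4) + 4 = -152 − 128 + 4 = -276, attained at (-2, -4).

-276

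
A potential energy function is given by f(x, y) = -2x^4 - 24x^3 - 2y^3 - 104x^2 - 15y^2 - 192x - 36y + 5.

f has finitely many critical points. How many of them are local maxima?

f separates as a function of x plus a function of y, so ∇f=0 decouples.
∂f/∂x = -8(x + 2)(x + 3)(x + 4) = 0 at x ∈ {-4, -3, -2}; ∂f/∂y = -6(y + 2)(y + 3) = 0 at y ∈ {-3, -2}.
The Hessian is diagonal: diag(f_xx, f_yy). Second derivatives: f_xx(-4)=-16, f_xx(-3)=8, f_xx(-2)=-16; f_yy(-3)=6, f_yy(-2)=-6.
Local maxima occur where both diagonal entries negative: (-4, -2), (-2, -2). Count: 2.

2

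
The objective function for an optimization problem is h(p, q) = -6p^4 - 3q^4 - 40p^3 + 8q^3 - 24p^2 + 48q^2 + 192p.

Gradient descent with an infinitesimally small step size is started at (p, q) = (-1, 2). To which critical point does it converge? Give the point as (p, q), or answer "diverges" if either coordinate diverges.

h is separable, so gradient descent decouples: p follows -∂h/∂p, q follows -∂h/∂q.
∂h/∂p = -24(p - 1)(p + 2)(p + 4); at p=-1 this is 144, so p decreases.
∂h/∂q = -12q(q - 4)(q + 2); at q=2 this is 192, so q decreases.
p converges to its nearest critical value -2 (a local min of the p-part); q converges to 0. The iterate converges to (-2, 0).

(-2, 0)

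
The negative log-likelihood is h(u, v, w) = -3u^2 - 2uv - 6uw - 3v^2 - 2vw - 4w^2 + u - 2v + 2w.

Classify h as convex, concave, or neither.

h is quadratic, so its Hessian is the constant matrix H = [[-6, -2, -6], [-2, -6, -2], [-6, -2, -8]].
Leading principal minors: -6, 32, -64.
Signs alternate −, +, − ⇒ H ≺ 0 ⇒ concave.

concave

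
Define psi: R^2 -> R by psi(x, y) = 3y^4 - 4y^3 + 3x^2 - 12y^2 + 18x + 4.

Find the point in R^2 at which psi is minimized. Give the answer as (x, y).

(-3, 2)

psi(x,y) separates as P(x) + Q(y) + 4, so its minimum is min P + min Q + 4.
P'(x) = 6x + 18 vanishes at x ∈ {-3}; Q'(y) = 12y(y - 2)(y + 1) vanishes at y ∈ {-1, 0, 2}.
Local minima of P (where P''>0): P(-3)=-27. Local minima of Q: Q(-1)=-5, Q(2)=-32.
So the global minimum of psi is P(-3) + Q(2) + 4 = -27 − 32 + 4 = -55, attained at (-3, 2).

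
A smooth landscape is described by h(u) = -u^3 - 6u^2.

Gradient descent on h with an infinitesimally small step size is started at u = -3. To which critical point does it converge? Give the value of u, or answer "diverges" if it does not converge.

-4

h'(u) = -3u(u + 4), so h'(-3) = 9.
Gradient descent moves in the -h' direction, i.e. u is decreasing.
The nearest critical point in that direction is u = -4, where h'' = 12 > 0 (a local minimum). The iterate converges there.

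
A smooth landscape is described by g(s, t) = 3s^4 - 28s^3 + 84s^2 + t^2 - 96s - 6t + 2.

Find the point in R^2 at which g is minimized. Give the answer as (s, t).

(4, 3)

g(s,t) separates as P(s) + Q(t) + 2, so its minimum is min P + min Q + 2.
P'(s) = 12(s - 4)(s - 2)(s - 1) vanishes at s ∈ {1, 2, 4}; Q'(t) = 2(t - 3) vanishes at t ∈ {3}.
Local minima of P (where P''>0): P(1)=-37, P(4)=-64. Local minima of Q: Q(3)=-9.
So the global minimum of g is P(4) + Q(3) + 2 = -64 − 9 + 2 = -71, attained at (4, 3).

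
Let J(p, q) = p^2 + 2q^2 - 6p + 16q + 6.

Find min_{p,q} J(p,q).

-35

J(p,q) separates as A(p) + B(q) + 6, so its minimum is min A + min B + 6.
A'(p) = 2p - 6 vanishes at p ∈ {3}; B'(q) = 4q + 16 vanishes at q ∈ {-4}.
Local minima of A (where A''>0): A(3)=-9. Local minima of B: B(-4)=-32.
So the global minimum of J is A(3) + B(-4) + 6 = -9 − 32 + 6 = -35, attained at (3, -4).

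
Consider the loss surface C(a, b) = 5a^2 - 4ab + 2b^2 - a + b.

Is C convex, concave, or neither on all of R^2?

convex

C is quadratic, so its Hessian is the constant matrix H = [[10, -4], [-4, 4]].
det(H) = 24, tr(H) = 14.
det(H) > 0 and tr(H) > 0, so H is positive definite everywhere: convex.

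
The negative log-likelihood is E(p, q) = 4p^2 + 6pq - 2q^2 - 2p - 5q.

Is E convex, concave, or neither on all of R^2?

E is quadratic, so its Hessian is the constant matrix H = [[8, 6], [6, -4]].
det(H) = -68, tr(H) = 4.
det(H) < 0, so H is indefinite: neither convex nor concave.

neither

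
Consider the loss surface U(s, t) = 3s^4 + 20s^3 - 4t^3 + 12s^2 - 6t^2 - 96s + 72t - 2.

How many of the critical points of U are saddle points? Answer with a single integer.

U separates as a function of s plus a function of t, so ∇U=0 decouples.
∂U/∂s = 12(s - 1)(s + 2)(s + 4) = 0 at s ∈ {-4, -2, 1}; ∂U/∂t = -12(t - 2)(t + 3) = 0 at t ∈ {-3, 2}.
The Hessian is diagonal: diag(U_ss, U_tt). Second derivatives: U_ss(-4)=120, U_ss(-2)=-72, U_ss(1)=180; U_tt(-3)=60, U_tt(2)=-60.
Saddle points occur where the two diagonal entries have opposite signs: (-4, 2), (-2, -3), (1, 2). Count: 3.

3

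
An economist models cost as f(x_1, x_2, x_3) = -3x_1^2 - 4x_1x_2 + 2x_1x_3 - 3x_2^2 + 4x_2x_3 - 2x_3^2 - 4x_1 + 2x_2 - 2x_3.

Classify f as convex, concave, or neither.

f is quadratic, so its Hessian is the constant matrix H = [[-6, -4, 2], [-4, -6, 4], [2, 4, -4]].
Leading principal minors: -6, 20, -24.
Signs alternate −, +, − ⇒ H ≺ 0 ⇒ concave.

concave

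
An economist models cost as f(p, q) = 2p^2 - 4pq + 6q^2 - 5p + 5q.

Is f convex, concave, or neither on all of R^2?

f is quadratic, so its Hessian is the constant matrix H = [[4, -4], [-4, 12]].
det(H) = 32, tr(H) = 16.
det(H) > 0 and tr(H) > 0, so H is positive definite everywhere: convex.

convex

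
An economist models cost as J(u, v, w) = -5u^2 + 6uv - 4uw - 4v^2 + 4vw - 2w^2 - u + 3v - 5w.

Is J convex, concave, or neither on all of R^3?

J is quadratic, so its Hessian is the constant matrix H = [[-10, 6, -4], [6, -8, 4], [-4, 4, -4]].
Leading principal minors: -10, 44, -80.
Signs alternate −, +, − ⇒ H ≺ 0 ⇒ concave.

concave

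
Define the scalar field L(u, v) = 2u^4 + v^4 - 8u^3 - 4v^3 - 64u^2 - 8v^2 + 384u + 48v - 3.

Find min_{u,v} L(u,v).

L(u,v) separates as P(u) + Q(v) − 3, so its minimum is min P + min Q − 3.
P'(u) = 8(u - 4)(u - 3)(u + 4) vanishes at u ∈ {-4, 3, 4}; Q'(v) = 4(v - 3)(v - 2)(v + 2) vanishes at v ∈ {-2, 2, 3}.
Local minima of P (where P''>0): P(-4)=-1536, P(4)=512. Local minima of Q: Q(-2)=-80, Q(3)=45.
So the global minimum of L is P(-4) + Q(-2) − 3 = -1536 − 80 − 3 = -1619, attained at (-4, -2).

-1619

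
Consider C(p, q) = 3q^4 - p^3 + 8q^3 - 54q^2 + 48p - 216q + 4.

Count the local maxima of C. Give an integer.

C separates as a function of p plus a function of q, so ∇C=0 decouples.
∂C/∂p = -3(p - 4)(p + 4) = 0 at p ∈ {-4, 4}; ∂C/∂q = 12(q - 3)(q + 2)(q + 3) = 0 at q ∈ {-3, -2, 3}.
The Hessian is diagonal: diag(C_pp, C_qq). Second derivatives: C_pp(-4)=24, C_pp(4)=-24; C_qq(-3)=72, C_qq(-2)=-60, C_qq(3)=360.
Local maxima occur where both diagonal entries negative: (4, -2). Count: 1.

1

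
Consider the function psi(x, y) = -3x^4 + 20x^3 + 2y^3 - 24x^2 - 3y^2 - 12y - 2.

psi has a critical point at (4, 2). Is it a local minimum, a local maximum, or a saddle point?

saddle point

The mixed partial ∂²psi/∂x∂y is 0, so the Hessian at any point is diag(psi_xx, psi_yy) = diag(12(-3x^2 + 10x - 4), 6(2y - 1)).
At (4, 2): H = diag(-144, 18).
The eigenvalues have opposite signs, so H is indefinite: a saddle point.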